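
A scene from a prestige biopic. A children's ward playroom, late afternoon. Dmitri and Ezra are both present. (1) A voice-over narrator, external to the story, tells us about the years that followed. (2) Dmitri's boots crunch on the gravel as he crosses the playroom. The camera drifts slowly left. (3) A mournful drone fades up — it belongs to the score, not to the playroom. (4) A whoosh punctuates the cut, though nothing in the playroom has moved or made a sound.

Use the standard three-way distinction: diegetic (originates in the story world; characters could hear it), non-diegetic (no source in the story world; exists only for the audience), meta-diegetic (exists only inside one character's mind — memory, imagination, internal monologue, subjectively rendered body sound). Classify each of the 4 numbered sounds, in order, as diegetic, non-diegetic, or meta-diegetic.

non-diegetic, diegetic, non-diegetic, non-diegetic

(1) is non-diegetic: commentary laid over the scene from outside the fiction.
(2) a character's body making contact with the set — an in-world sound → diegetic.
Sound (3): nothing in the playroom produces it and the characters don't hear it — pure soundtrack, so non-diegetic.
(4) nothing in the scene produces it; it's an accent added for the audience → non-diegetic.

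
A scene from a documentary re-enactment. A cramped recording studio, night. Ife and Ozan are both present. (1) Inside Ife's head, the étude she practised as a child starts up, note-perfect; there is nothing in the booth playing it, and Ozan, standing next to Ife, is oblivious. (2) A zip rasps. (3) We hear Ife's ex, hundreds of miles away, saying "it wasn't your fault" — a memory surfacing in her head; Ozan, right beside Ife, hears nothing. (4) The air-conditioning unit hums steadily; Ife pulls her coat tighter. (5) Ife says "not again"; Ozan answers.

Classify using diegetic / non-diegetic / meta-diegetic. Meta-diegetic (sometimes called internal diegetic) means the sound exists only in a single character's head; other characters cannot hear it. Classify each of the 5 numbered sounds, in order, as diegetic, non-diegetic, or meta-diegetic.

meta-diegetic, diegetic, meta-diegetic, diegetic, diegetic

(1) is meta-diegetic: remembered music, private to Ife — Ozan is oblivious because it isn't in the room.
(2) is diegetic: a zip is a real object/event in the scene's world.
(3) it's Ife's recollection rendered as sound; the other character can't hear it → meta-diegetic.
(4) it's the actual ambient sound of the location → diegetic.
(5) is diegetic: Ife is a character speaking aloud in the scene.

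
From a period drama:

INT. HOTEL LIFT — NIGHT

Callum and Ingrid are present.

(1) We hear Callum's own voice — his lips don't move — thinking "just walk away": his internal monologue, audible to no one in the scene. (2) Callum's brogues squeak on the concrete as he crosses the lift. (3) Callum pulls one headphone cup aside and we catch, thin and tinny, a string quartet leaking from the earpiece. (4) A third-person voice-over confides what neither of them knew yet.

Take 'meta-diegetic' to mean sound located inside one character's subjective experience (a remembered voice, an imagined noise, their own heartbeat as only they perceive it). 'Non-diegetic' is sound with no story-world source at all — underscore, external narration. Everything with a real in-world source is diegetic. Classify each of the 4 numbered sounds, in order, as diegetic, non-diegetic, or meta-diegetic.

(1) is meta-diegetic: internal monologue — inside Callum's mind, not spoken into the scene.
(2) is diegetic: it's the physical sound of Callum moving in the space.
Sound (3): the headphones are an on-screen source, so diegetic.
Sound (4): commentary laid over the scene from outside the fiction, so non-diegetic.

meta-diegetic, diegetic, diegetic, non-diegetic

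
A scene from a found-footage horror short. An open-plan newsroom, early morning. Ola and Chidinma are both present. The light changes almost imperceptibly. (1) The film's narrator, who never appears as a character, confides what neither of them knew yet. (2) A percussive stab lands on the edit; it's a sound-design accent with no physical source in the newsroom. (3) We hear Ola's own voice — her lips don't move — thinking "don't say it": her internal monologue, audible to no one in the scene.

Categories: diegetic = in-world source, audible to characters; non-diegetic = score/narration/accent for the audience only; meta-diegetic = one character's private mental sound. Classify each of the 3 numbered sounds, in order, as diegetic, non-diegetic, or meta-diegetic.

(1) commentary laid over the scene from outside the fiction → non-diegetic.
(2) is non-diegetic: it's a sound-design accent with no in-world source; no one in the scene can hear it.
Sound (3): Ola's thought-voice: a private mental sound no other character can hear, so meta-diegetic.

non-diegetic, non-diegetic, meta-diegetic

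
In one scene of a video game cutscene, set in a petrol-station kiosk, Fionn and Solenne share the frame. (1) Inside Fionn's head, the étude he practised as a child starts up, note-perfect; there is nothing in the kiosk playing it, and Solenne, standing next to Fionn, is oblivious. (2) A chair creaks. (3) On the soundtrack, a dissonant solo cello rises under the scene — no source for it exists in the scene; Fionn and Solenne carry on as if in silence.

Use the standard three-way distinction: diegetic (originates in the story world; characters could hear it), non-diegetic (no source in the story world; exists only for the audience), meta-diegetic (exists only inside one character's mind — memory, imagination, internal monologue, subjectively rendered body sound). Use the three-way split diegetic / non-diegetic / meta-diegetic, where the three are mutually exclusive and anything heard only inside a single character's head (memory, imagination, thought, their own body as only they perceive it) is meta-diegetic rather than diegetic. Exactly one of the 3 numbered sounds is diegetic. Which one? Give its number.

2

(1) is meta-diegetic: remembered music, private to Fionn — Solenne is oblivious because it isn't in the room.
(2) is diegetic: an in-world source (a chair); characters could hear it.
(3) score with no on-screen or off-screen source; it exists for the audience alone → non-diegetic.
Only (2) is diegetic.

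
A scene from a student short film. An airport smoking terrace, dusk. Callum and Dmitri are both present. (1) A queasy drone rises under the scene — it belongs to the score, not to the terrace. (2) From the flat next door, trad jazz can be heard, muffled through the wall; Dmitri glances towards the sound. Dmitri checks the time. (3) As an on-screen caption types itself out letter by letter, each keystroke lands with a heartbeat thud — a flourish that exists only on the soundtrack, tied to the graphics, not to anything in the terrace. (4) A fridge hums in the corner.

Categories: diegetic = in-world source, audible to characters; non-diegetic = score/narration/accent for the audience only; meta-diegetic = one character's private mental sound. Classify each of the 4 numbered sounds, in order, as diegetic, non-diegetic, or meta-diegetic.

Sound (1): nothing in the terrace produces it and the characters don't hear it — pure soundtrack, so non-diegetic.
(2) is diegetic: it's coming from the flat next door — a location within the story world — and Dmitri reacts.
(3) is non-diegetic: sound married to a title/caption — outside the diegesis by definition.
(4) ambient/room sound belonging to the story's physical space → diegetic.

non-diegetic, diegetic, non-diegetic, diegetic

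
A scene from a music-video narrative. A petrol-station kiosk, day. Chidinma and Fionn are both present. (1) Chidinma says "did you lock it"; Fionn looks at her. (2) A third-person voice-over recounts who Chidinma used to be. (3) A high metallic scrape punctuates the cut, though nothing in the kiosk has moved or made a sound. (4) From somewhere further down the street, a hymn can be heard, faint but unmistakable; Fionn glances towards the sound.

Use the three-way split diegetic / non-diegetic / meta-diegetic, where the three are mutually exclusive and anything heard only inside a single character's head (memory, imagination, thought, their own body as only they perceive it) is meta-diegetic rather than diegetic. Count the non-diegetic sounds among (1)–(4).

(1) is diegetic: on-screen dialogue — Chidinma speaks and Fionn is there to hear.
(2) is non-diegetic: external voice-over — not a character, not heard by anyone in the scene.
(3) is non-diegetic: it's a sound-design accent with no in-world source; no one in the scene can hear it.
(4) is diegetic: it's coming from somewhere further down the street — a location within the story world — and Fionn reacts.
Non-diegetic: (2), (3) — that's 2.

2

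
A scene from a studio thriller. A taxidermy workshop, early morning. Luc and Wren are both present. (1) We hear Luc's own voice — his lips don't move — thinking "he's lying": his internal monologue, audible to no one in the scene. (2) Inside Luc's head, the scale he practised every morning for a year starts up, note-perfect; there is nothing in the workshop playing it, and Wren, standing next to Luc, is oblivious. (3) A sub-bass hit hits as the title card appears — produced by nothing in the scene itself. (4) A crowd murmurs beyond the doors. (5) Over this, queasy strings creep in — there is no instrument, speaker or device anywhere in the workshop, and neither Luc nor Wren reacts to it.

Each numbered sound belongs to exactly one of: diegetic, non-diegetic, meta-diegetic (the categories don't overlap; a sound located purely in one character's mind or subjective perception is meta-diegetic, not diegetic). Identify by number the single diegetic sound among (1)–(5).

Sound (1): internal monologue — inside Luc's mind, not spoken into the scene, so meta-diegetic.
(2) the music is a memory playing inside Luc's mind alone; no real-world source, Wren can't hear it → meta-diegetic.
(3) it's a sound-design accent with no in-world source; no one in the scene can hear it → non-diegetic.
Sound (4): a crowd is part of the location's real environment, so diegetic.
(5) score with no on-screen or off-screen source; it exists for the audience alone → non-diegetic.
Only (4) is diegetic.

4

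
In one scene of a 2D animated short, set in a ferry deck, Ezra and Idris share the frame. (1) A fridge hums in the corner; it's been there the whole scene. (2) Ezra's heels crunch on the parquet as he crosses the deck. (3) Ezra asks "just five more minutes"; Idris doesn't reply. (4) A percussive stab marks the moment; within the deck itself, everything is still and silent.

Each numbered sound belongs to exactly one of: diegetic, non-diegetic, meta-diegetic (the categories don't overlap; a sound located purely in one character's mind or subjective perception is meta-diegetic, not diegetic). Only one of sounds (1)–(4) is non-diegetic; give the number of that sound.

4

Sound (1): a fridge is part of the location's real environment, so diegetic.
Sound (2): a character's body making contact with the set — an in-world sound, so diegetic.
(3) spoken by a character present in the story world → diegetic.
Sound (4): it's a sound-design accent with no in-world source; no one in the scene can hear it, so non-diegetic.
Only (4) is non-diegetic.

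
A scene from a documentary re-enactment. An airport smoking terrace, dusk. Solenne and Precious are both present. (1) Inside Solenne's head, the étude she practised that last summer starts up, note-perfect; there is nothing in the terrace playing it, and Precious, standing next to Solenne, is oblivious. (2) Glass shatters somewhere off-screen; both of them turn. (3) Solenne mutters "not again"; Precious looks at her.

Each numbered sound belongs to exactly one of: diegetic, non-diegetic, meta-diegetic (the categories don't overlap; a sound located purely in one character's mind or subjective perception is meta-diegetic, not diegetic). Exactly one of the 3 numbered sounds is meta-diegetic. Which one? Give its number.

1

Sound (1): remembered music, private to Solenne — Precious is oblivious because it isn't in the room, so meta-diegetic.
Sound (2): the sound comes from glass physically present in the location, so diegetic.
Sound (3): Solenne is a character speaking aloud in the scene, so diegetic.
Only (1) is meta-diegetic.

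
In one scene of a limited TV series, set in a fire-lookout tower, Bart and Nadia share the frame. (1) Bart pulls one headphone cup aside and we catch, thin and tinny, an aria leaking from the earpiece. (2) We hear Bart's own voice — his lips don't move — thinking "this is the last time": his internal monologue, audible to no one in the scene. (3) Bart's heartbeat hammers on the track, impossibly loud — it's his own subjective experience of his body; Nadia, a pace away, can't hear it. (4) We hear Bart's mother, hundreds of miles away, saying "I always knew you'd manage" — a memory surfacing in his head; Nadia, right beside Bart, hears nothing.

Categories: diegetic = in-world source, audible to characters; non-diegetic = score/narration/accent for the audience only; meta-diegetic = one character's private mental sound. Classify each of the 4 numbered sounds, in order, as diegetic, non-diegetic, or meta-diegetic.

(1) is diegetic: the earpiece is a real device on Bart's head — source music.
Sound (2): Bart's thought-voice: a private mental sound no other character can hear, so meta-diegetic.
(3) it's Bart's internal bodily sensation rendered as sound; only Bart 'hears' it → meta-diegetic.
Sound (4): the voice is a memory playing only inside Bart's mind; Nadia can't hear it, so meta-diegetic.

diegetic, meta-diegetic, meta-diegetic, meta-diegetic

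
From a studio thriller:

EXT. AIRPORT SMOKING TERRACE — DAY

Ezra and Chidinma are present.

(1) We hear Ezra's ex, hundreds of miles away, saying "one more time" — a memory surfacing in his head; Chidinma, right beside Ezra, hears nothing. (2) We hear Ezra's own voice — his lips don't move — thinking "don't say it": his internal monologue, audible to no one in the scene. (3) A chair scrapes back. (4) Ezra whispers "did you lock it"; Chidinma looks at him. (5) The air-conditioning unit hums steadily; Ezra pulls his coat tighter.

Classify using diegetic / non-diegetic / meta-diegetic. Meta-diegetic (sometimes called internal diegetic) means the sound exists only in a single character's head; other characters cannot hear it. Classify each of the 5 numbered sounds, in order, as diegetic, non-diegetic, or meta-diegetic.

meta-diegetic, meta-diegetic, diegetic, diegetic, diegetic

(1) a remembered line, private to Ezra — not present in the room, not audible to Chidinma → meta-diegetic.
(2) is meta-diegetic: internal monologue — inside Ezra's mind, not spoken into the scene.
Sound (3): an in-world source (a chair); characters could hear it, so diegetic.
(4) is diegetic: spoken by a character present in the story world.
(5) ambient/room sound belonging to the story's physical space → diegetic.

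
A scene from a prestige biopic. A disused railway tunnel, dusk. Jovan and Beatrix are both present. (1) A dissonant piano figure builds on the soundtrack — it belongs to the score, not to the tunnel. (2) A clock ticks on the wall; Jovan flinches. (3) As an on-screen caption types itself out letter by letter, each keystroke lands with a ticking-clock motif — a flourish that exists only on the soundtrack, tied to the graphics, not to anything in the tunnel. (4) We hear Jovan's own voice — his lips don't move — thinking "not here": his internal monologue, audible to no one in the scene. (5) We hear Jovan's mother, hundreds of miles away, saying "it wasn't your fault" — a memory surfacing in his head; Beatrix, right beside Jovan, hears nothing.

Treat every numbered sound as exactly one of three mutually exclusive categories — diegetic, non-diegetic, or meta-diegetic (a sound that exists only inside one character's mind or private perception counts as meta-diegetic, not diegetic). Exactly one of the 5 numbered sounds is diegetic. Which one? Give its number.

2

(1) it has no source in the story world and no character can hear it — it's underscore → non-diegetic.
(2) is diegetic: an in-world source (a clock); characters could hear it.
(3) it accompanies on-screen graphics, not anything inside the story world → non-diegetic.
(4) is meta-diegetic: internal monologue — inside Jovan's mind, not spoken into the scene.
(5) it's Jovan's recollection rendered as sound; the other character can't hear it → meta-diegetic.
Only (2) is diegetic.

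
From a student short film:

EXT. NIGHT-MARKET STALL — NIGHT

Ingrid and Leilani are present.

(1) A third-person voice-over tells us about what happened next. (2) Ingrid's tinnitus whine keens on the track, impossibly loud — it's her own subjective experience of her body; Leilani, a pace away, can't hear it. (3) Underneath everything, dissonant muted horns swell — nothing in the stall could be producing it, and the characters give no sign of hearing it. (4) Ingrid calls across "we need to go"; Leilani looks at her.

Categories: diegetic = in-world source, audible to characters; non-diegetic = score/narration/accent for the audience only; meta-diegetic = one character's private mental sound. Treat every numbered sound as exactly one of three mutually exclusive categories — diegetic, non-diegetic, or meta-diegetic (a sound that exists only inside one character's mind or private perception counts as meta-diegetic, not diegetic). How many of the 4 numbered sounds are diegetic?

(1) is non-diegetic: commentary laid over the scene from outside the fiction.
Sound (2): a subjective body sound — Ingrid's private perception, inaudible to Leilani, so meta-diegetic.
(3) is non-diegetic: score with no on-screen or off-screen source; it exists for the audience alone.
Sound (4): on-screen dialogue — Ingrid speaks and Leilani is there to hear, so diegetic.
So 1 of the 4 is diegetic: (4).

1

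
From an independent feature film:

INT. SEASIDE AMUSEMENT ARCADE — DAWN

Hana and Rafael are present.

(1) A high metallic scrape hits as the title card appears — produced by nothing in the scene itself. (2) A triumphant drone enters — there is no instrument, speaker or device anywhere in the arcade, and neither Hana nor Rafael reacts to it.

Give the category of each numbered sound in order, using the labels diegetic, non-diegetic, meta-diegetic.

non-diegetic, non-diegetic

(1) it's a sound-design accent with no in-world source; no one in the scene can hear it → non-diegetic.
Sound (2): it has no source in the story world and no character can hear it — it's underscore, so non-diegetic.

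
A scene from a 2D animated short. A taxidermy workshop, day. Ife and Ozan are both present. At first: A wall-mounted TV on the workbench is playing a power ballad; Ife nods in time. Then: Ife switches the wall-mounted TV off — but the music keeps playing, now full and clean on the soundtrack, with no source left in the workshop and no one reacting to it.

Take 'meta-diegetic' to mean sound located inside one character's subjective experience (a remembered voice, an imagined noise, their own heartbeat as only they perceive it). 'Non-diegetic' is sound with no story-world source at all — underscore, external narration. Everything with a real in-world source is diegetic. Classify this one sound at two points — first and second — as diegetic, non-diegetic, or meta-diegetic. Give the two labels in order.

First: a wall-mounted TV is a real in-scene source and Ife reacts to it → diegetic.
Second: there is no longer any in-world source and no one can hear it — it has become underscore → non-diegetic.

diegetic, non-diegetic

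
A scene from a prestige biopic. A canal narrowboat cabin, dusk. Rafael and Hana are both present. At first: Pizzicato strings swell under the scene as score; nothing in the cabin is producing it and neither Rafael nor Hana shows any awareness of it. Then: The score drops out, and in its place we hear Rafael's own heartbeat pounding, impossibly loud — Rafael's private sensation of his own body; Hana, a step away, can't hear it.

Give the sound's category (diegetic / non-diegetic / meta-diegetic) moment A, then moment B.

Moment A: underscore with no in-world source, inaudible to the characters → non-diegetic.
Moment B: the body sound is Rafael's subjective perception alone — Hana can't hear it → meta-diegetic.

non-diegetic, meta-diegetic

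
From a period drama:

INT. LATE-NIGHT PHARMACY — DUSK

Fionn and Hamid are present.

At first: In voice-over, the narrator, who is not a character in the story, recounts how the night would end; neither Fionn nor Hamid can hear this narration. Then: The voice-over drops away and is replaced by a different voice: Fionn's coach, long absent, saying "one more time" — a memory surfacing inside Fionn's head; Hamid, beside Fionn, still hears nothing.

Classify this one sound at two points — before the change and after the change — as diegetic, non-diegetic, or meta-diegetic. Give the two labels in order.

Before the change: the external narrator addresses only the audience — outside the story world → non-diegetic.
After the change: the replacement voice is a memory inside Fionn's mind specifically → meta-diegetic.

non-diegetic, meta-diegetic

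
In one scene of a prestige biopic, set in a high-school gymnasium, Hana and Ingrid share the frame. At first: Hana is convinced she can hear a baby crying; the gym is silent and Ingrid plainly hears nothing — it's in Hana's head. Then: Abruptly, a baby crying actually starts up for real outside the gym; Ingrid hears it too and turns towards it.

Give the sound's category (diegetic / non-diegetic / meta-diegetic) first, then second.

First: only Hana 'hears' it — imagined, in her mind → meta-diegetic.
Second: now there's a real external source and Ingrid hears it too — in the story world → diegetic.

meta-diegetic, diegetic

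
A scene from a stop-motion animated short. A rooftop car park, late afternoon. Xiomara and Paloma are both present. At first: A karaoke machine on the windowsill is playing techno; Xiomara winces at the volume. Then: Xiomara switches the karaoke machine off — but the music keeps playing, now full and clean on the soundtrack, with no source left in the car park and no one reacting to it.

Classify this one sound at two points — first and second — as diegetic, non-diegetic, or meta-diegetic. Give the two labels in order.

diegetic, non-diegetic

First: a karaoke machine is a real in-scene source and Xiomara reacts to it → diegetic.
Second: there is no longer any in-world source and no one can hear it — it has become underscore → non-diegetic.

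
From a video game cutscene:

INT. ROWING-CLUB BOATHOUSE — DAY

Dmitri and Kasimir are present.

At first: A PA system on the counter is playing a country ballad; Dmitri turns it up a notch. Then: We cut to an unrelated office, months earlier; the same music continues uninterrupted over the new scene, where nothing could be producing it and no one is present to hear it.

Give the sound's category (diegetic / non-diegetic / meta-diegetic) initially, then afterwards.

Initially: a PA system is a real in-scene source and Dmitri reacts to it → diegetic.
Afterwards: there is no longer any in-world source and no one can hear it — it has become underscore → non-diegetic.

diegetic, non-diegetic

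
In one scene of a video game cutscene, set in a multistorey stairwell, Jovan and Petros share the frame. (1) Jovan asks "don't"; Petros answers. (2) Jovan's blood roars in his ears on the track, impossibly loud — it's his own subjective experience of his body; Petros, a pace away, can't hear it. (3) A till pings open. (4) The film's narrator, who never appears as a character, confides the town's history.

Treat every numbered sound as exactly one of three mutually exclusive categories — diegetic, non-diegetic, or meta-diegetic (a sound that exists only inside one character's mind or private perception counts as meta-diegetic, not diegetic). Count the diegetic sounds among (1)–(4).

2

Sound (1): spoken by a character present in the story world, so diegetic.
(2) a subjective body sound — Jovan's private perception, inaudible to Petros → meta-diegetic.
Sound (3): the sound comes from a till physically present in the location, so diegetic.
Sound (4): external voice-over — not a character, not heard by anyone in the scene, so non-diegetic.
Diegetic: (1), (3) — that's 2.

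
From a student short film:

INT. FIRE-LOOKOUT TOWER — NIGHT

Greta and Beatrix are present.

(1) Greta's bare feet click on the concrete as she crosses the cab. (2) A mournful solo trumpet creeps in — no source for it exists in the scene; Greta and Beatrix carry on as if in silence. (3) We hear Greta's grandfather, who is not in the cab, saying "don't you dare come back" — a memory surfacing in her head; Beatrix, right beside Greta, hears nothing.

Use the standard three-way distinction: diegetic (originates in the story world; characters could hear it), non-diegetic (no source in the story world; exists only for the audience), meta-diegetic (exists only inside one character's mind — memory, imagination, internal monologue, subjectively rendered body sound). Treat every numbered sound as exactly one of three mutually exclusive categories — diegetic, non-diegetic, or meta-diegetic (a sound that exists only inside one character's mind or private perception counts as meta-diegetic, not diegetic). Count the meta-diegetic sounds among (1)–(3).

(1) a character's body making contact with the set — an in-world sound → diegetic.
(2) is non-diegetic: nothing in the cab produces it and the characters don't hear it — pure soundtrack.
(3) is meta-diegetic: a remembered line, private to Greta — not present in the room, not audible to Beatrix.
So 1 of the 3 is meta-diegetic: (3).

1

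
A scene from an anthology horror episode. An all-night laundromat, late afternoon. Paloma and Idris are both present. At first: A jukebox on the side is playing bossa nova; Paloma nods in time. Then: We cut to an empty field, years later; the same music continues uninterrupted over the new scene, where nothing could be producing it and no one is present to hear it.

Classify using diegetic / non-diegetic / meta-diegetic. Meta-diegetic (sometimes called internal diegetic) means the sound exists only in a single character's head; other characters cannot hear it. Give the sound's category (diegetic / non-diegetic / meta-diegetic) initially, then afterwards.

diegetic, non-diegetic

Initially: a jukebox is a real in-scene source and Paloma reacts to it → diegetic.
Afterwards: there is no longer any in-world source and no one can hear it — it has become underscore → non-diegetic.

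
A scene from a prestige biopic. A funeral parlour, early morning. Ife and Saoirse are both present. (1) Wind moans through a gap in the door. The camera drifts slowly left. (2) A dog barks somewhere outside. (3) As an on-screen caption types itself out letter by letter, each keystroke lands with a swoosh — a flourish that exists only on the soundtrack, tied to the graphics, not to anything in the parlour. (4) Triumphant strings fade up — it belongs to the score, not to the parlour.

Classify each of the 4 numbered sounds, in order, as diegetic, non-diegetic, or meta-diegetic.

diegetic, diegetic, non-diegetic, non-diegetic

(1) is diegetic: it's the actual ambient sound of the location.
Sound (2): a dog is a real object/event in the scene's world, so diegetic.
(3) it accompanies on-screen graphics, not anything inside the story world → non-diegetic.
(4) is non-diegetic: score with no on-screen or off-screen source; it exists for the audience alone.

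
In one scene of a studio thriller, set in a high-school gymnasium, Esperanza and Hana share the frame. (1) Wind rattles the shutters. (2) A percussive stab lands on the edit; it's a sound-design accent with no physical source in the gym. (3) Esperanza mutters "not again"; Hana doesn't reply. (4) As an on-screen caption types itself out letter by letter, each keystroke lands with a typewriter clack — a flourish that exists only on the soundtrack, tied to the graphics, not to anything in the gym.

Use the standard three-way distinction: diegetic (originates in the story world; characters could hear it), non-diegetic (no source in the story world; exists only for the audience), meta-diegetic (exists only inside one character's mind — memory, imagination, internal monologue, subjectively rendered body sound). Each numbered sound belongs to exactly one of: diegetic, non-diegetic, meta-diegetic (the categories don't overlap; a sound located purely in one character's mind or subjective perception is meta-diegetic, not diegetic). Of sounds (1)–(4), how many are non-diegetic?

(1) ambient/room sound belonging to the story's physical space → diegetic.
Sound (2): it's a sound-design accent with no in-world source; no one in the scene can hear it, so non-diegetic.
(3) is diegetic: Esperanza is a character speaking aloud in the scene.
(4) sound married to a title/caption — outside the diegesis by definition → non-diegetic.
So 2 of the 4 are non-diegetic: (2), (4).

2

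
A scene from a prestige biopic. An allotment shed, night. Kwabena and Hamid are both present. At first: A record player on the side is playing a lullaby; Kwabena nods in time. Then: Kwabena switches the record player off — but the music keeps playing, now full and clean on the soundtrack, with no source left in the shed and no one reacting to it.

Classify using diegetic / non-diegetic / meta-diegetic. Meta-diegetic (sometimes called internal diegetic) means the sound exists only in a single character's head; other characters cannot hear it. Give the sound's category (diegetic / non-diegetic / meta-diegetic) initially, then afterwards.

diegetic, non-diegetic

Initially: a record player is a real in-scene source and Kwabena reacts to it → diegetic.
Afterwards: there is no longer any in-world source and no one can hear it — it has become underscore → non-diegetic.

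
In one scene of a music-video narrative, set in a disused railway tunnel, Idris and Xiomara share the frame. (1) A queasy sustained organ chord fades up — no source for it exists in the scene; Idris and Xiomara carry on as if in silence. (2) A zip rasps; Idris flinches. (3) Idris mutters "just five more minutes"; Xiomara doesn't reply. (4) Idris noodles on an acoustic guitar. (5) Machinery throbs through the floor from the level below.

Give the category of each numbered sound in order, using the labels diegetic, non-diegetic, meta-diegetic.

non-diegetic, diegetic, diegetic, diegetic, diegetic

(1) it has no source in the story world and no character can hear it — it's underscore → non-diegetic.
Sound (2): the sound comes from a zip physically present in the location, so diegetic.
(3) is diegetic: Idris is a character speaking aloud in the scene.
(4) is diegetic: the instrument and the performer are both in the scene.
Sound (5): it's the actual ambient sound of the location, so diegetic.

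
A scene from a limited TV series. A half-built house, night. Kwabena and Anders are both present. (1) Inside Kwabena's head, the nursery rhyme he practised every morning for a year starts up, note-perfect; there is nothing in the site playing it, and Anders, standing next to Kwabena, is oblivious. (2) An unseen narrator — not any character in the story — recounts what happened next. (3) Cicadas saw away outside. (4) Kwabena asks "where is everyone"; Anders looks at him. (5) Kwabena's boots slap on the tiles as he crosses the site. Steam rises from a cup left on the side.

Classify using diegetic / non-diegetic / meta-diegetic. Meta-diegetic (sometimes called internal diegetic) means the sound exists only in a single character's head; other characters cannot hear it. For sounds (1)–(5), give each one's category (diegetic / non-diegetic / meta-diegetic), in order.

Sound (1): remembered music, private to Kwabena — Anders is oblivious because it isn't in the room, so meta-diegetic.
Sound (2): commentary laid over the scene from outside the fiction, so non-diegetic.
(3) ambient/room sound belonging to the story's physical space → diegetic.
Sound (4): Kwabena is a character speaking aloud in the scene, so diegetic.
(5) it's the physical sound of Kwabena moving in the space → diegetic.

meta-diegetic, non-diegetic, diegetic, diegetic, diegetic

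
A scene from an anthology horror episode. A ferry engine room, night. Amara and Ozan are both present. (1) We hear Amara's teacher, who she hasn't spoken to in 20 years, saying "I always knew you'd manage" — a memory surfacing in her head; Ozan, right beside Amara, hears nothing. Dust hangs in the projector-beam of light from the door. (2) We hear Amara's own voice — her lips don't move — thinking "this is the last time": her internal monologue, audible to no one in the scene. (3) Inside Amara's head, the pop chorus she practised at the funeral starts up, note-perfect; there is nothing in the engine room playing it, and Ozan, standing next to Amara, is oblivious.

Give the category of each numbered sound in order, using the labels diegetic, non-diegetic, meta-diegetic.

(1) a remembered line, private to Amara — not present in the room, not audible to Ozan → meta-diegetic.
Sound (2): it's Amara's unspoken thought, heard only by the audience via her subjectivity, so meta-diegetic.
(3) the music is a memory playing inside Amara's mind alone; no real-world source, Ozan can't hear it → meta-diegetic.

meta-diegetic, meta-diegetic, meta-diegetic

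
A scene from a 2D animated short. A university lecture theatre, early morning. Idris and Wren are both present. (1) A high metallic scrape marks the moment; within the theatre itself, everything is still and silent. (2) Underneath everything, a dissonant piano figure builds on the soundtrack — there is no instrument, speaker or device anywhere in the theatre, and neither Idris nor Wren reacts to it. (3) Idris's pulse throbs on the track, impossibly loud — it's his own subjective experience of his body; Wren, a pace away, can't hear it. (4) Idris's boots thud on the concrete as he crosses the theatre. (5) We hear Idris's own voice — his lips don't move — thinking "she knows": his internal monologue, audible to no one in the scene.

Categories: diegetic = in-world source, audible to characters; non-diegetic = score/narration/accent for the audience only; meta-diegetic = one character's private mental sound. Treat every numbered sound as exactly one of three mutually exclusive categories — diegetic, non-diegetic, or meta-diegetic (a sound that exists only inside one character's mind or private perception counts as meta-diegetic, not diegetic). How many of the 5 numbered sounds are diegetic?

1

(1) nothing in the scene produces it; it's an accent added for the audience → non-diegetic.
(2) is non-diegetic: it has no source in the story world and no character can hear it — it's underscore.
Sound (3): it's Idris's internal bodily sensation rendered as sound; only Idris 'hears' it, so meta-diegetic.
(4) Idris's footsteps are produced in the story world → diegetic.
(5) is meta-diegetic: internal monologue — inside Idris's mind, not spoken into the scene.
So 1 of the 5 is diegetic: (4).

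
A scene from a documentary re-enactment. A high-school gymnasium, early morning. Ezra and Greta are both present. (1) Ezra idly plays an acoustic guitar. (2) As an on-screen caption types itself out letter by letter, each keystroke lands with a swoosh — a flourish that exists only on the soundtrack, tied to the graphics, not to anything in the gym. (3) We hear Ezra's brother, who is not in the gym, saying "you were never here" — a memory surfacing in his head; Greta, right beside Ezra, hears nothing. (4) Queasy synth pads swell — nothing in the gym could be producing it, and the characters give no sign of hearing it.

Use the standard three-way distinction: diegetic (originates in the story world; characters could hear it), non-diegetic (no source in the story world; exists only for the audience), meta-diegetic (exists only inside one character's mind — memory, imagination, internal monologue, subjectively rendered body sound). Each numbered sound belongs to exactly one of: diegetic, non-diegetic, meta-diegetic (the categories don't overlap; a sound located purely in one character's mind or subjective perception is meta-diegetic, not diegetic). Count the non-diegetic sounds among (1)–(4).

(1) a character is playing an acoustic guitar on screen → diegetic.
(2) is non-diegetic: it accompanies on-screen graphics, not anything inside the story world.
(3) is meta-diegetic: it's Ezra's recollection rendered as sound; the other character can't hear it.
(4) score with no on-screen or off-screen source; it exists for the audience alone → non-diegetic.
Non-diegetic: (2), (4) — that's 2.

2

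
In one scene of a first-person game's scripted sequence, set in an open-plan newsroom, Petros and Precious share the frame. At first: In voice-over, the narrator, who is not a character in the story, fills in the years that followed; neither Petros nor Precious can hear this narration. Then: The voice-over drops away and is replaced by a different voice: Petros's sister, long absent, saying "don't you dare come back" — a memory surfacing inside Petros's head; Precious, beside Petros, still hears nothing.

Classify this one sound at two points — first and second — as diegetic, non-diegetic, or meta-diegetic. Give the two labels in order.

non-diegetic, meta-diegetic

First: the external narrator addresses only the audience — outside the story world → non-diegetic.
Second: the replacement voice is a memory inside Petros's mind specifically → meta-diegetic.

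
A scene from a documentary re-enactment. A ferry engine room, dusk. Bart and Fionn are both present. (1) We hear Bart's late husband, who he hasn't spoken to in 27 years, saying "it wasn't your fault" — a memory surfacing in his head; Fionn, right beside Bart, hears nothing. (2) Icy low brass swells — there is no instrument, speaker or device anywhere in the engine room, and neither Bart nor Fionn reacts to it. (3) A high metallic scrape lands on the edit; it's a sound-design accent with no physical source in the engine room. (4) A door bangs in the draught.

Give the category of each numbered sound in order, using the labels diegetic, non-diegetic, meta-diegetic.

meta-diegetic, non-diegetic, non-diegetic, diegetic

(1) it's Bart's recollection rendered as sound; the other character can't hear it → meta-diegetic.
(2) is non-diegetic: it has no source in the story world and no character can hear it — it's underscore.
(3) is non-diegetic: it's a sound-design accent with no in-world source; no one in the scene can hear it.
Sound (4): an in-world source (a door); characters could hear it, so diegetic.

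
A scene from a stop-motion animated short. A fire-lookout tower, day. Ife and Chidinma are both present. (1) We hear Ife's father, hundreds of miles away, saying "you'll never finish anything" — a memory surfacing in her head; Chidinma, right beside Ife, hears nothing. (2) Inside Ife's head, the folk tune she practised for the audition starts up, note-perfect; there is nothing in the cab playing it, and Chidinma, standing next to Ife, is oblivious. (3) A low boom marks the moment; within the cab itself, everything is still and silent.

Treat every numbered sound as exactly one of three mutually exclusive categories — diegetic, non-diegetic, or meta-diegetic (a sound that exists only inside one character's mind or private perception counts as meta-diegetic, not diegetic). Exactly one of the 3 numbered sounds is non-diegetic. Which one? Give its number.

3

(1) the voice is a memory playing only inside Ife's mind; Chidinma can't hear it → meta-diegetic.
(2) is meta-diegetic: it lives in Ife's subjectivity, not in the cab.
Sound (3): it's a sound-design accent with no in-world source; no one in the scene can hear it, so non-diegetic.
Only (3) is non-diegetic.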